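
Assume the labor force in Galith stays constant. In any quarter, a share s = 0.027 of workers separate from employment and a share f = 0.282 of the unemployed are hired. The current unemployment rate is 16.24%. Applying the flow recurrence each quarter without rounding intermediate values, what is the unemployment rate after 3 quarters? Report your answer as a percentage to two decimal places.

With a fixed labor force, u_{t+1} = u_t + s·(1−u_t) − f·u_t = u_t·(1−s−f) + s.
Here 1−s−f = 0.691 and s = 0.027.
u_1 = 0.162400 × 0.691 + 0.027 = 0.139218.
u_2 = 0.139218 × 0.691 + 0.027 = 0.123200.
u_3 = 0.123200 × 0.691 + 0.027 = 0.112131.

Unemployment rate after three quarters ≈ 11.21%.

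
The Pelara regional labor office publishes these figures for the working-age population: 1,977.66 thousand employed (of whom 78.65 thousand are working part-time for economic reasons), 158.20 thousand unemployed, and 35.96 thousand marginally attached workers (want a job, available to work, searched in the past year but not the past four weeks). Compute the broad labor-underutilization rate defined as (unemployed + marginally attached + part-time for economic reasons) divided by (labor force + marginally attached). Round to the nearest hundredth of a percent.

Labor force = 1,977.66 + 158.20 = 2,135.86 thousand.
Numerator = 158.20 + 35.96 + 78.65 = 272.81 thousand.
Denominator = 2,135.86 + 35.96 = 2,171.82 thousand.
Broad rate = 272.81 / 2,171.82 = 12.56%.

Broad underutilization rate ≈ 12.56%.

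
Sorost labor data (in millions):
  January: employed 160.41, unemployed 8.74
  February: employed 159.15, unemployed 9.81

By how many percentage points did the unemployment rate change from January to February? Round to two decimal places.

The unemployment rate changed by +0.64 percentage points.

January: labor force = 160.41 + 8.74 = 169.15; u = 8.74/169.15 = 5.17%.
February: labor force = 159.15 + 9.81 = 168.96; u = 9.81/168.96 = 5.81%.
Change = 5.81% − 5.17% = +0.64 pp.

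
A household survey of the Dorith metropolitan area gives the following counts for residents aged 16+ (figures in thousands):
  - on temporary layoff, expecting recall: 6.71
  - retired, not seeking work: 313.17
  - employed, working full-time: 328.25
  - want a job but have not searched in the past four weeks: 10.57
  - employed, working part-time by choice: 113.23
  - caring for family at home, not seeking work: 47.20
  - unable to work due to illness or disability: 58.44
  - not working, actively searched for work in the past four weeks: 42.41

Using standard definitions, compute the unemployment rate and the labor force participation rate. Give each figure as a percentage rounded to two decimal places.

Unemployment rate ≈ 10.01%; labor force participation rate ≈ 53.33%.

Employed = 328.25 + 113.23 = 441.48 thousand.
Unemployed = 6.71 + 42.41 = 49.12 thousand (jobless and actively searching, or on temporary layoff).
Labor force = 441.48 + 49.12 = 490.60 thousand.
Not in labor force = 313.17 + 10.57 + 47.20 + 58.44 = 429.38 thousand (those not working and not actively searching are outside the labor force — including those who want a job but have given up searching).
Civilian working-age population = 490.60 + 429.38 = 919.98 thousand.
Unemployment rate = 49.12 / 490.60 = 10.01%.
Labor force participation rate = 490.60 / 919.98 = 53.33%.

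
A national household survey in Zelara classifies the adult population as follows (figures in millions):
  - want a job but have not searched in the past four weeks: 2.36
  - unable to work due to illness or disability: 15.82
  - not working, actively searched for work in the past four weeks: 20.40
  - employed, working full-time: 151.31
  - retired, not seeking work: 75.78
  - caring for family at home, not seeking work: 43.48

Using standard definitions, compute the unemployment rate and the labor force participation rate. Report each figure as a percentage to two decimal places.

Employed = 151.31 million.
Unemployed = 20.40 million.
Labor force = 151.31 + 20.40 = 171.71 million.
Not in labor force = 2.36 + 15.82 + 75.78 + 43.48 = 137.44 million (those not working and not actively searching are outside the labor force — including those who want a job but have given up searching).
Civilian working-age population = 171.71 + 137.44 = 309.15 million.
Unemployment rate = 20.40 / 171.71 = 11.88%.
Labor force participation rate = 171.71 / 309.15 = 55.54%.

Unemployment rate ≈ 11.88%; labor force participation rate ≈ 55.54%.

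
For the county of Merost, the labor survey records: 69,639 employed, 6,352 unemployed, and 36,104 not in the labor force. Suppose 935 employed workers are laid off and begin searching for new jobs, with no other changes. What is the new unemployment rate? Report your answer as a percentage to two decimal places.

New unemployment rate ≈ 9.59%.

Initially, labor force = 69,639 + 6,352 = 75,991, so u = 6,352/75,991 = 8.36%.
After the change, employed falls and unemployed rises by 935; labor force unchanged → E = 68,704, U = 7,287, labor force = 75,991.
New unemployment rate = 7,287 / 75,991 = 9.59%.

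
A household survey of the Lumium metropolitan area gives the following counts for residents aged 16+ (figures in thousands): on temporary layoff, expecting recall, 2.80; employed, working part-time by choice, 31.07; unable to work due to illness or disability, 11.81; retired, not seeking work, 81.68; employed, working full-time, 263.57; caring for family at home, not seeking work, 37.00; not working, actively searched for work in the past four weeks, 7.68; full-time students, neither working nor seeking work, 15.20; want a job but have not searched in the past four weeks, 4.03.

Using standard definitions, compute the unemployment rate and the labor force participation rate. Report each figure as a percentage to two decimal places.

Unemployment rate ≈ 3.43%; labor force participation rate ≈ 67.08%.

Employed = 31.07 + 263.57 = 294.64 thousand.
Unemployed = 2.80 + 7.68 = 10.48 thousand (jobless and actively searching, or on temporary layoff).
Labor force = 294.64 + 10.48 = 305.12 thousand.
Not in labor force = 11.81 + 81.68 + 37.00 + 15.20 + 4.03 = 149.72 thousand (those not working and not actively searching are outside the labor force — including those who want a job but have given up searching).
Civilian working-age population = 305.12 + 149.72 = 454.84 thousand.
Unemployment rate = 10.48 / 305.12 = 3.43%.
Labor force participation rate = 305.12 / 454.84 = 67.08%.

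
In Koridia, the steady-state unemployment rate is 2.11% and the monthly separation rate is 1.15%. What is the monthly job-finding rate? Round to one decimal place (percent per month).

Job-finding rate ≈ 53.4% per month.

From u* = s/(s+f): f = s·(1−u)/u.
f = 1.15 × (1 − 0.0211) / 0.0211 = 1.1257 / 0.0211 ≈ 53.4% per month.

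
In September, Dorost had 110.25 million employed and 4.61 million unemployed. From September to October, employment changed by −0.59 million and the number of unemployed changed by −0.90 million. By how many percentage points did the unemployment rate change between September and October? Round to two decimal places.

The unemployment rate changed by −0.74 percentage points.

September: labor force = 110.25 + 4.61 = 114.86; u = 4.61/114.86 = 4.01%.
October: labor force = 109.66 + 3.71 = 113.37; u = 3.71/113.37 = 3.27%.
Change = 3.27% − 4.01% = −0.74 pp.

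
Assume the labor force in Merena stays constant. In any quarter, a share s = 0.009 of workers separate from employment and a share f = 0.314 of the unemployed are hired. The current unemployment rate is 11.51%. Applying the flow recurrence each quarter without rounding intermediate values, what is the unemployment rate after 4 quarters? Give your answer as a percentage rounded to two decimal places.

With a fixed labor force, u_{t+1} = u_t + s·(1−u_t) − f·u_t = u_t·(1−s−f) + s.
Here 1−s−f = 0.677 and s = 0.009.
u_1 = 0.115100 × 0.677 + 0.009 = 0.086923.
u_2 = 0.086923 × 0.677 + 0.009 = 0.067847.
u_3 = 0.067847 × 0.677 + 0.009 = 0.054932.
u_4 = 0.054932 × 0.677 + 0.009 = 0.046189.

Unemployment rate after four quarters ≈ 4.62%.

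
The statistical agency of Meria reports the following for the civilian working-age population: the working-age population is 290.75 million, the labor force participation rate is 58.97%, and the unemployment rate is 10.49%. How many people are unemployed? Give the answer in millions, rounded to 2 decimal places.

Labor force = 0.5897 × 290.75 = 171.46 million.
Unemployed = 0.1049 × 171.46 ≈ 17.99 million.

About 17.99 million are unemployed.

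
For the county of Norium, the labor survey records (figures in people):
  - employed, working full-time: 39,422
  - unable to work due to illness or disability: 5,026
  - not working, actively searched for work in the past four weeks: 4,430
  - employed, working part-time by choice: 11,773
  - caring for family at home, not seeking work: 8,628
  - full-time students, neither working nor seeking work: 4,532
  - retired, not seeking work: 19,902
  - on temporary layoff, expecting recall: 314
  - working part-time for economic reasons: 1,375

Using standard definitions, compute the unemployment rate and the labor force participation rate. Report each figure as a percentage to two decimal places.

Unemployment rate ≈ 8.28%; labor force participation rate ≈ 60.08%.

Employed = 39,422 + 11,773 + 1,375 = 52,570 (anyone who worked, including part-time for economic reasons, counts as employed).
Unemployed = 4,430 + 314 = 4,744 (jobless and actively searching, or on temporary layoff).
Labor force = 52,570 + 4,744 = 57,314.
Not in labor force = 5,026 + 8,628 + 4,532 + 19,902 = 38,088 (those not working and not actively searching are outside the labor force).
Civilian working-age population = 57,314 + 38,088 = 95,402.
Unemployment rate = 4,744 / 57,314 = 8.28%.
Labor force participation rate = 57,314 / 95,402 = 60.08%.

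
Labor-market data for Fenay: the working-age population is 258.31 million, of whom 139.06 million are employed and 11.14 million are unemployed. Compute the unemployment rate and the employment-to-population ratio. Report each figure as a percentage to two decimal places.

Unemployment rate ≈ 7.42%; employment-population ratio ≈ 53.83%.

Labor force = employed + unemployed = 139.06 + 11.14 = 150.20 million.
Unemployment rate = 11.14 / 150.20 = 7.42%.
Employment-population ratio = 139.06 / 258.31 = 53.83%.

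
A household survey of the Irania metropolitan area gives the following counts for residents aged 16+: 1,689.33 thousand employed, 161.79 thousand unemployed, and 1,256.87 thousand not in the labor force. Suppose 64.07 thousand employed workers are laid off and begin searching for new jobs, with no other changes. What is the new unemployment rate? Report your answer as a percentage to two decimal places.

Initially, labor force = 1,689.33 + 161.79 = 1,851.12 thousand, so u = 161.79/1,851.12 = 8.74%.
After the change, employed falls and unemployed rises by 64.07; labor force unchanged → E = 1,625.26, U = 225.86, labor force = 1,851.12 thousand.
New unemployment rate = 225.86 / 1,851.12 = 12.20%.

New unemployment rate ≈ 12.20%.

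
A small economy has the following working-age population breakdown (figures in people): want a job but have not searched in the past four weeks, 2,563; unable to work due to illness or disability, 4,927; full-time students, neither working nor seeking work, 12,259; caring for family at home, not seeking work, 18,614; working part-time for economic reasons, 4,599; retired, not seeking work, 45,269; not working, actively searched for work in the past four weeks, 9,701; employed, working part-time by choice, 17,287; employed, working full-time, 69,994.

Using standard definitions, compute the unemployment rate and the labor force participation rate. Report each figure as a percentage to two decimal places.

Employed = 4,599 + 17,287 + 69,994 = 91,880 (anyone who worked, including part-time for economic reasons, counts as employed).
Unemployed = 9,701.
Labor force = 91,880 + 9,701 = 101,581.
Not in labor force = 2,563 + 4,927 + 12,259 + 18,614 + 45,269 = 83,632 (those not working and not actively searching are outside the labor force — including those who want a job but have given up searching).
Civilian working-age population = 101,581 + 83,632 = 185,213.
Unemployment rate = 9,701 / 101,581 = 9.55%.
Labor force participation rate = 101,581 / 185,213 = 54.85%.

Unemployment rate ≈ 9.55%; labor force participation rate ≈ 54.85%.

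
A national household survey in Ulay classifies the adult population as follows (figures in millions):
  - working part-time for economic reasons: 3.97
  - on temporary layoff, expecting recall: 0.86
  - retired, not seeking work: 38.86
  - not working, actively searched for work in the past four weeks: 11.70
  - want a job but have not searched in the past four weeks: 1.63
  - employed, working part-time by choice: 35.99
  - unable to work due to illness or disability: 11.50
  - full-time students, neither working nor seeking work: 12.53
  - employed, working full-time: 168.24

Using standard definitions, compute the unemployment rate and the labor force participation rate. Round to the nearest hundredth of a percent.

Unemployment rate ≈ 5.69%; labor force participation rate ≈ 77.38%.

Employed = 3.97 + 35.99 + 168.24 = 208.20 million (anyone who worked, including part-time for economic reasons, counts as employed).
Unemployed = 0.86 + 11.70 = 12.56 million (jobless and actively searching, or on temporary layoff).
Labor force = 208.20 + 12.56 = 220.76 million.
Not in labor force = 38.86 + 1.63 + 11.50 + 12.53 = 64.52 million (those not working and not actively searching are outside the labor force — including those who want a job but have given up searching).
Civilian working-age population = 220.76 + 64.52 = 285.28 million.
Unemployment rate = 12.56 / 220.76 = 5.69%.
Labor force participation rate = 220.76 / 285.28 = 77.38%.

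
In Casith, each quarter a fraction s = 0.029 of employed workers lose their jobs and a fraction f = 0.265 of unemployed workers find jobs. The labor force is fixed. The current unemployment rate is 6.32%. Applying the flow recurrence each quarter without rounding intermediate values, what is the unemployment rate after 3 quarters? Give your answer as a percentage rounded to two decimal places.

With a fixed labor force, u_{t+1} = u_t + s·(1−u_t) − f·u_t = u_t·(1−s−f) + s.
Here 1−s−f = 0.706 and s = 0.029.
u_1 = 0.063200 × 0.706 + 0.029 = 0.073619.
u_2 = 0.073619 × 0.706 + 0.029 = 0.080975.
u_3 = 0.080975 × 0.706 + 0.029 = 0.086168.

Unemployment rate after three quarters ≈ 8.62%.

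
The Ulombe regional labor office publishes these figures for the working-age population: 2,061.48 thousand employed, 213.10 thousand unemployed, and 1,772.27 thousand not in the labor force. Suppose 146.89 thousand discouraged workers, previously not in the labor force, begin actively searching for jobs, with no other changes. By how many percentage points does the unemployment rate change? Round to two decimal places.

The unemployment rate changes by +5.50 percentage points.

Initially, labor force = 2,061.48 + 213.10 = 2,274.58 thousand, so u = 213.10/2,274.58 = 9.37%.
After the change, unemployed and labor force both rise by 146.89 → E = 2,061.48, U = 359.99, labor force = 2,421.47 thousand.
New unemployment rate = 359.99 / 2,421.47 = 14.87%.
Change = 14.87% − 9.37% = +5.50 percentage points.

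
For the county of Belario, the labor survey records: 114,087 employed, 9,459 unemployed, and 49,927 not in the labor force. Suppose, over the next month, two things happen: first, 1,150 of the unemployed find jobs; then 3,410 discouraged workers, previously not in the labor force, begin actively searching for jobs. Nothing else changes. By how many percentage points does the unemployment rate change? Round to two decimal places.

The unemployment rate changes by +1.57 percentage points.

Initially, labor force = 114,087 + 9,459 = 123,546, so u = 9,459/123,546 = 7.66%.
After the first change, unemployed falls and employed rises by 1,150; labor force unchanged → E = 115,237, U = 8,309, labor force = 123,546.
After the second change, unemployed and labor force both rise by 3,410 → E = 115,237, U = 11,719, labor force = 126,956.
New unemployment rate = 11,719 / 126,956 = 9.23%.
Change = 9.23% − 7.66% = +1.57 percentage points.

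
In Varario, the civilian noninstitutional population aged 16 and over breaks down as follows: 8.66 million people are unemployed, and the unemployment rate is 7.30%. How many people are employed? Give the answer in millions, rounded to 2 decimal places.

Labor force = U / u = 8.66 / 0.0730 ≈ 118.63 million.
Employed = labor force − unemployed = 118.63 − 8.66 = 109.97 million.

About 109.97 million are employed.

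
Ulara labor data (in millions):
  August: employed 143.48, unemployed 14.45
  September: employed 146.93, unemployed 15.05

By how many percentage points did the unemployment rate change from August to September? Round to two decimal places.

The unemployment rate changed by +0.14 percentage points.

August: labor force = 143.48 + 14.45 = 157.93; u = 14.45/157.93 = 9.15%.
September: labor force = 146.93 + 15.05 = 161.98; u = 15.05/161.98 = 9.29%.
Change = 9.29% − 9.15% = +0.14 pp.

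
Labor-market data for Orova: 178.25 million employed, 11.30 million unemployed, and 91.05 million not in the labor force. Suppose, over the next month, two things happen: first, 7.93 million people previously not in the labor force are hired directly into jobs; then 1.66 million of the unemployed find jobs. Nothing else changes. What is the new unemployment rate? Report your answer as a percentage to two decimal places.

Initially, labor force = 178.25 + 11.30 = 189.55 million, so u = 11.30/189.55 = 5.96%.
After the first change, employed and labor force both rise by 7.93; unemployed unchanged → E = 186.18, U = 11.30, labor force = 197.48 million.
After the second change, unemployed falls and employed rises by 1.66; labor force unchanged → E = 187.84, U = 9.64, labor force = 197.48 million.
New unemployment rate = 9.64 / 197.48 = 4.88%.

New unemployment rate ≈ 4.88%.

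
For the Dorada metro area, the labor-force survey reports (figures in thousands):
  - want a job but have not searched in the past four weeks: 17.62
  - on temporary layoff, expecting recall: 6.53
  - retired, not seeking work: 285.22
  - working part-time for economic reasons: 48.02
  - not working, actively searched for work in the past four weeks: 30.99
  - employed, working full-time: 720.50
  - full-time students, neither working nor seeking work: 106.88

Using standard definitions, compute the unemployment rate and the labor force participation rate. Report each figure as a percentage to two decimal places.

Unemployment rate ≈ 4.65%; labor force participation rate ≈ 66.30%.

Employed = 48.02 + 720.50 = 768.52 thousand (anyone who worked, including part-time for economic reasons, counts as employed).
Unemployed = 6.53 + 30.99 = 37.52 thousand (jobless and actively searching, or on temporary layoff).
Labor force = 768.52 + 37.52 = 806.04 thousand.
Not in labor force = 17.62 + 285.22 + 106.88 = 409.72 thousand (those not working and not actively searching are outside the labor force — including those who want a job but have given up searching).
Civilian working-age population = 806.04 + 409.72 = 1,215.76 thousand.
Unemployment rate = 37.52 / 806.04 = 4.65%.
Labor force participation rate = 806.04 / 1,215.76 = 66.30%.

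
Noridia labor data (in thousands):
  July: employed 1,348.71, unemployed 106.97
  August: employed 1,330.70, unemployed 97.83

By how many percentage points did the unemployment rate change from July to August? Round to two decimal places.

The unemployment rate changed by −0.50 percentage points.

July: labor force = 1,348.71 + 106.97 = 1,455.68; u = 106.97/1,455.68 = 7.35%.
August: labor force = 1,330.70 + 97.83 = 1,428.53; u = 97.83/1,428.53 = 6.85%.
Change = 6.85% − 7.35% = −0.50 pp.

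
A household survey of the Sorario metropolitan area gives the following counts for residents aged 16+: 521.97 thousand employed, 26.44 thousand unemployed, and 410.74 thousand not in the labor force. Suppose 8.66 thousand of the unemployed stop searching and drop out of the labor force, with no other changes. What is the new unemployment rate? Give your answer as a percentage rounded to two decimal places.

Initially, labor force = 521.97 + 26.44 = 548.41 thousand, so u = 26.44/548.41 = 4.82%.
After the change, unemployed and labor force both fall by 8.66 → E = 521.97, U = 17.78, labor force = 539.75 thousand.
New unemployment rate = 17.78 / 539.75 = 3.29%.

New unemployment rate ≈ 3.29%.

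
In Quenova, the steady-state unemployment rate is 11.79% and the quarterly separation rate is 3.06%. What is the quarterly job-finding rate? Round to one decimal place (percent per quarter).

Job-finding rate ≈ 22.9% per quarter.

From u* = s/(s+f): f = s·(1−u)/u.
f = 3.06 × (1 − 0.1179) / 0.1179 = 2.6992 / 0.1179 ≈ 22.9% per quarter.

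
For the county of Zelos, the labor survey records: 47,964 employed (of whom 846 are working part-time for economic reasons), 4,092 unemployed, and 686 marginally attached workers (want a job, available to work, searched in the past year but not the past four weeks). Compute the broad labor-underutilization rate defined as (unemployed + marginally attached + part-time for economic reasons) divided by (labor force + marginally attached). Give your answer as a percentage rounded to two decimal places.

Labor force = 47,964 + 4,092 = 52,056.
Numerator = 4,092 + 686 + 846 = 5,624.
Denominator = 52,056 + 686 = 52,742.
Broad rate = 5,624 / 52,742 = 10.66%.

Broad underutilization rate ≈ 10.66%.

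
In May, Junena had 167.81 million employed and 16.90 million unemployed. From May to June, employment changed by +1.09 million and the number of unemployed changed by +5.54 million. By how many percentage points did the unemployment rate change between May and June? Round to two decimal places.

May: labor force = 167.81 + 16.90 = 184.71; u = 16.90/184.71 = 9.15%.
June: labor force = 168.90 + 22.44 = 191.34; u = 22.44/191.34 = 11.73%.
Change = 11.73% − 9.15% = +2.58 pp.

The unemployment rate changed by +2.58 percentage points.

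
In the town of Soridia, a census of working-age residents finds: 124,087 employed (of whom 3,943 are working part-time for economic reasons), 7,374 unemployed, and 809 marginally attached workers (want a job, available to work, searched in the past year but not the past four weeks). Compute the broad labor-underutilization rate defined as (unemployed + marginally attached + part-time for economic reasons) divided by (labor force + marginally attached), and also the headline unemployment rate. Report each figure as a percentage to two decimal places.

Broad underutilization rate ≈ 9.17%; headline unemployment rate ≈ 5.61%.

Labor force = 124,087 + 7,374 = 131,461.
Numerator = 7,374 + 809 + 3,943 = 12,126.
Denominator = 131,461 + 809 = 132,270.
Broad rate = 12,126 / 132,270 = 9.17%.
Headline unemployment rate = 7,374 / 131,461 = 5.61%.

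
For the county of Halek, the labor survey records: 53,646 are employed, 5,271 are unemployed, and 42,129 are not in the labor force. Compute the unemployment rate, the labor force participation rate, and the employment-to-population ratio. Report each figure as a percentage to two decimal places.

Labor force = employed + unemployed = 53,646 + 5,271 = 58,917.
Working-age population = 58,917 + 42,129 = 101,046.
Unemployment rate = 5,271 / 58,917 = 8.95%.
Labor force participation rate = 58,917 / 101,046 = 58.31%.
Employment-population ratio = 53,646 / 101,046 = 53.09%.

Unemployment rate ≈ 8.95%; labor force participation rate ≈ 58.31%; employment-population ratio ≈ 53.09%.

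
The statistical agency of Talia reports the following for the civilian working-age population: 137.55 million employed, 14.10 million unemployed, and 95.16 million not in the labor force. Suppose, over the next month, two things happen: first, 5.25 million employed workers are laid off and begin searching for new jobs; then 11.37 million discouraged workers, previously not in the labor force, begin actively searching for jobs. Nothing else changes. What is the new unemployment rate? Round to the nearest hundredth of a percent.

New unemployment rate ≈ 18.84%.

Initially, labor force = 137.55 + 14.10 = 151.65 million, so u = 14.10/151.65 = 9.30%.
After the first change, employed falls and unemployed rises by 5.25; labor force unchanged → E = 132.30, U = 19.35, labor force = 151.65 million.
After the second change, unemployed and labor force both rise by 11.37 → E = 132.30, U = 30.72, labor force = 163.02 million.
New unemployment rate = 30.72 / 163.02 = 18.84%.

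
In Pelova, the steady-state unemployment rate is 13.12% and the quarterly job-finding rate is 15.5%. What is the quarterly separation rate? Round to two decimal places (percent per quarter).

From u* = s/(s+f): s = u·f/(1−u).
s = 0.1312 × 15.5 / (1 − 0.1312) = 2.0336 / 0.8688 ≈ 2.34% per quarter.

Separation rate ≈ 2.34% per quarter.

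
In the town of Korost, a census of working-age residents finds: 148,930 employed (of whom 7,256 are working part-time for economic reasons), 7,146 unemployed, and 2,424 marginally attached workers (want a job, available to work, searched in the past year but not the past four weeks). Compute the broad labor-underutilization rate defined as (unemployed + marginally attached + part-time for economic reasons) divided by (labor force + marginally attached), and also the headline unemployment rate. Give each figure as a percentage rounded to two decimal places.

Broad underutilization rate ≈ 10.62%; headline unemployment rate ≈ 4.58%.

Labor force = 148,930 + 7,146 = 156,076.
Numerator = 7,146 + 2,424 + 7,256 = 16,826.
Denominator = 156,076 + 2,424 = 158,500.
Broad rate = 16,826 / 158,500 = 10.62%.
Headline unemployment rate = 7,146 / 156,076 = 4.58%.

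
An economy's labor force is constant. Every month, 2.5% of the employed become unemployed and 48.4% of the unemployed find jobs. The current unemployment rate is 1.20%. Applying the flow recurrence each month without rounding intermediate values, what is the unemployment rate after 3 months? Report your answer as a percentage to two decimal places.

With a fixed labor force, u_{t+1} = u_t + s·(1−u_t) − f·u_t = u_t·(1−s−f) + s.
Here 1−s−f = 0.491 and s = 0.025.
u_1 = 0.012000 × 0.491 + 0.025 = 0.030892.
u_2 = 0.030892 × 0.491 + 0.025 = 0.040168.
u_3 = 0.040168 × 0.491 + 0.025 = 0.044722.

Unemployment rate after three months ≈ 4.47%.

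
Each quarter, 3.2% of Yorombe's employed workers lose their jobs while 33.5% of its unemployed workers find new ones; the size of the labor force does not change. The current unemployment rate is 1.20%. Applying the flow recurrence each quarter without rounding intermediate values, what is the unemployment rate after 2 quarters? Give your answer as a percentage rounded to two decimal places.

With a fixed labor force, u_{t+1} = u_t + s·(1−u_t) − f·u_t = u_t·(1−s−f) + s.
Here 1−s−f = 0.633 and s = 0.032.
u_1 = 0.012000 × 0.633 + 0.032 = 0.039596.
u_2 = 0.039596 × 0.633 + 0.032 = 0.057064.

Unemployment rate after two quarters ≈ 5.71%.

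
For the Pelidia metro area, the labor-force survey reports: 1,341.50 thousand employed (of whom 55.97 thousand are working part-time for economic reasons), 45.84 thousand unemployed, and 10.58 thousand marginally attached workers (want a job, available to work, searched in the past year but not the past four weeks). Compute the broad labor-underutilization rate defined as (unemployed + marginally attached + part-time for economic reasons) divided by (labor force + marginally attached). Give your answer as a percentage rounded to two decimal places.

Broad underutilization rate ≈ 8.04%.

Labor force = 1,341.50 + 45.84 = 1,387.34 thousand.
Numerator = 45.84 + 10.58 + 55.97 = 112.39 thousand.
Denominator = 1,387.34 + 10.58 = 1,397.92 thousand.
Broad rate = 112.39 / 1,397.92 = 8.04%.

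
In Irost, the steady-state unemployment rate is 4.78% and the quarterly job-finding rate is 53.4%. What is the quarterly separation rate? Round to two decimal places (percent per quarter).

Separation rate ≈ 2.68% per quarter.

From u* = s/(s+f): s = u·f/(1−u).
s = 0.0478 × 53.4 / (1 − 0.0478) = 2.5525 / 0.9522 ≈ 2.68% per quarter.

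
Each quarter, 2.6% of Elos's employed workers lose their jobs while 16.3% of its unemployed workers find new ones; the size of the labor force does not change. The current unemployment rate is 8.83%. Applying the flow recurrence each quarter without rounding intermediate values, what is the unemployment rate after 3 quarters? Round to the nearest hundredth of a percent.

With a fixed labor force, u_{t+1} = u_t + s·(1−u_t) − f·u_t = u_t·(1−s−f) + s.
Here 1−s−f = 0.811 and s = 0.026.
u_1 = 0.088300 × 0.811 + 0.026 = 0.097611.
u_2 = 0.097611 × 0.811 + 0.026 = 0.105163.
u_3 = 0.105163 × 0.811 + 0.026 = 0.111287.

Unemployment rate after three quarters ≈ 11.13%.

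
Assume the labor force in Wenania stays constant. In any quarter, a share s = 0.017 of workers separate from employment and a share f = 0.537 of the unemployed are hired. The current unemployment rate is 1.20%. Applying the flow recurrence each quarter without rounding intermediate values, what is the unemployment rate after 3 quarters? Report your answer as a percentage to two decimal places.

Unemployment rate after three quarters ≈ 2.90%.

With a fixed labor force, u_{t+1} = u_t + s·(1−u_t) − f·u_t = u_t·(1−s−f) + s.
Here 1−s−f = 0.446 and s = 0.017.
u_1 = 0.012000 × 0.446 + 0.017 = 0.022352.
u_2 = 0.022352 × 0.446 + 0.017 = 0.026969.
u_3 = 0.026969 × 0.446 + 0.017 = 0.029028.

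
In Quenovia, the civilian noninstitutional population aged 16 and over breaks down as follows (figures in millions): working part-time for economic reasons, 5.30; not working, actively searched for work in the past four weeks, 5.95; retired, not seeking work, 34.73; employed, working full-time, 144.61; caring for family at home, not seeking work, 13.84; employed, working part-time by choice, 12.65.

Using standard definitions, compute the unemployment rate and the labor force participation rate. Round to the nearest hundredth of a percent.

Unemployment rate ≈ 3.53%; labor force participation rate ≈ 77.63%.

Employed = 5.30 + 144.61 + 12.65 = 162.56 million (anyone who worked, including part-time for economic reasons, counts as employed).
Unemployed = 5.95 million.
Labor force = 162.56 + 5.95 = 168.51 million.
Not in labor force = 34.73 + 13.84 = 48.57 million (those not working and not actively searching are outside the labor force).
Civilian working-age population = 168.51 + 48.57 = 217.08 million.
Unemployment rate = 5.95 / 168.51 = 3.53%.
Labor force participation rate = 168.51 / 217.08 = 77.63%.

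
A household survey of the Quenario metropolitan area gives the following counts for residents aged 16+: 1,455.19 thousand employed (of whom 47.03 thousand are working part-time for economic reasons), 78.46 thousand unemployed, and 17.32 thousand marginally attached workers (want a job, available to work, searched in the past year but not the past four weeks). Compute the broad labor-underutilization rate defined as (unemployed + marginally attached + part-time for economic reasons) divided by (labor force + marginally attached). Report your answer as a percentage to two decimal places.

Labor force = 1,455.19 + 78.46 = 1,533.65 thousand.
Numerator = 78.46 + 17.32 + 47.03 = 142.81 thousand.
Denominator = 1,533.65 + 17.32 = 1,550.97 thousand.
Broad rate = 142.81 / 1,550.97 = 9.21%.

Broad underutilization rate ≈ 9.21%.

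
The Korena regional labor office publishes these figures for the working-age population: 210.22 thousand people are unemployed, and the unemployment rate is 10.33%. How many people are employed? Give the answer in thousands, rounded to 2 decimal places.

About 1,824.82 thousand are employed.

Labor force = U / u = 210.22 / 0.1033 ≈ 2,035.04 thousand.
Employed = labor force − unemployed = 2,035.04 − 210.22 = 1,824.82 thousand.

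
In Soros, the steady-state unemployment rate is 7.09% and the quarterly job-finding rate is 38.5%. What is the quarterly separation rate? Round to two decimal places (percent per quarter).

Separation rate ≈ 2.94% per quarter.

From u* = s/(s+f): s = u·f/(1−u).
s = 0.0709 × 38.5 / (1 − 0.0709) = 2.7297 / 0.9291 ≈ 2.94% per quarter.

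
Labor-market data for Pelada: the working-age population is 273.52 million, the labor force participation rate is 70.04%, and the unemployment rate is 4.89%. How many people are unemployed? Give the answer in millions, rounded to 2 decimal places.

About 9.37 million are unemployed.

Labor force = 0.7004 × 273.52 = 191.57 million.
Unemployed = 0.0489 × 191.57 ≈ 9.37 million.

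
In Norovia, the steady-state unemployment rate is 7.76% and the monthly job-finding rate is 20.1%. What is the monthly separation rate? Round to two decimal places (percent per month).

From u* = s/(s+f): s = u·f/(1−u).
s = 0.0776 × 20.1 / (1 − 0.0776) = 1.5598 / 0.9224 ≈ 1.69% per month.

Separation rate ≈ 1.69% per month.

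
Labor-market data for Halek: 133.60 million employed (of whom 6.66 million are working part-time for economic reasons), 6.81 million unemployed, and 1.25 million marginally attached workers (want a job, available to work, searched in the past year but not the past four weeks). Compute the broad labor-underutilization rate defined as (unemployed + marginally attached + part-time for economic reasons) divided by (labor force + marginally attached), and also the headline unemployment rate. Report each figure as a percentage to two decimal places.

Broad underutilization rate ≈ 10.39%; headline unemployment rate ≈ 4.85%.

Labor force = 133.60 + 6.81 = 140.41 million.
Numerator = 6.81 + 1.25 + 6.66 = 14.72 million.
Denominator = 140.41 + 1.25 = 141.66 million.
Broad rate = 14.72 / 141.66 = 10.39%.
Headline unemployment rate = 6.81 / 140.41 = 4.85%.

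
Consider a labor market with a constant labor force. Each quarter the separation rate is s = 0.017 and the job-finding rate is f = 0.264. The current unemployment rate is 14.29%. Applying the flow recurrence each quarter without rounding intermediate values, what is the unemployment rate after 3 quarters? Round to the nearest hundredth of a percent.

Unemployment rate after three quarters ≈ 9.11%.

With a fixed labor force, u_{t+1} = u_t + s·(1−u_t) − f·u_t = u_t·(1−s−f) + s.
Here 1−s−f = 0.719 and s = 0.017.
u_1 = 0.142900 × 0.719 + 0.017 = 0.119745.
u_2 = 0.119745 × 0.719 + 0.017 = 0.103097.
u_3 = 0.103097 × 0.719 + 0.017 = 0.091127.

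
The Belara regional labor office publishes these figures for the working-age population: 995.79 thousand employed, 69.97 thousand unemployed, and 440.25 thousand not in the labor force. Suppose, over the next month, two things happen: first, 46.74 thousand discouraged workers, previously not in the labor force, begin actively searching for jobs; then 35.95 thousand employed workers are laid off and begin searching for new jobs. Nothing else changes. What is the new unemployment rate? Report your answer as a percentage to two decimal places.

Initially, labor force = 995.79 + 69.97 = 1,065.76 thousand, so u = 69.97/1,065.76 = 6.57%.
After the first change, unemployed and labor force both rise by 46.74 → E = 995.79, U = 116.71, labor force = 1,112.50 thousand.
After the second change, employed falls and unemployed rises by 35.95; labor force unchanged → E = 959.84, U = 152.66, labor force = 1,112.50 thousand.
New unemployment rate = 152.66 / 1,112.50 = 13.72%.

New unemployment rate ≈ 13.72%.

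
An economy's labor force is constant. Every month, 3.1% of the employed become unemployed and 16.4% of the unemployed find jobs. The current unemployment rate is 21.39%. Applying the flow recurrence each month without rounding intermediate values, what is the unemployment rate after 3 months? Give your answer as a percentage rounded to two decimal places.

Unemployment rate after three months ≈ 18.76%.

With a fixed labor force, u_{t+1} = u_t + s·(1−u_t) − f·u_t = u_t·(1−s−f) + s.
Here 1−s−f = 0.805 and s = 0.031.
u_1 = 0.213900 × 0.805 + 0.031 = 0.203190.
u_2 = 0.203190 × 0.805 + 0.031 = 0.194568.
u_3 = 0.194568 × 0.805 + 0.031 = 0.187627.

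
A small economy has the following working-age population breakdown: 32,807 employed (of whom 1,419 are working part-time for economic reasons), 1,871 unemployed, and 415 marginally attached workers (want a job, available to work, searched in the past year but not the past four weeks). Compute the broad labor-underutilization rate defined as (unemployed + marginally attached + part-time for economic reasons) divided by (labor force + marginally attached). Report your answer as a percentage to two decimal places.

Broad underutilization rate ≈ 10.56%.

Labor force = 32,807 + 1,871 = 34,678.
Numerator = 1,871 + 415 + 1,419 = 3,705.
Denominator = 34,678 + 415 = 35,093.
Broad rate = 3,705 / 35,093 = 10.56%.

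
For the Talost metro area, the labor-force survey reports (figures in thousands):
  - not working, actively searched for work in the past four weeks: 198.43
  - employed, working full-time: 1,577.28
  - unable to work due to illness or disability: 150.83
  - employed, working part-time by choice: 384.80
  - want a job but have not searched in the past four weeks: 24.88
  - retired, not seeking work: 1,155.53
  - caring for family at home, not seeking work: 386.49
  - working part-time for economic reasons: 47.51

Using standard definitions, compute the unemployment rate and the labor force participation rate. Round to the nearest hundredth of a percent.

Unemployment rate ≈ 8.99%; labor force participation rate ≈ 56.24%.

Employed = 1,577.28 + 384.80 + 47.51 = 2,009.59 thousand (anyone who worked, including part-time for economic reasons, counts as employed).
Unemployed = 198.43 thousand.
Labor force = 2,009.59 + 198.43 = 2,208.02 thousand.
Not in labor force = 150.83 + 24.88 + 1,155.53 + 386.49 = 1,717.73 thousand (those not working and not actively searching are outside the labor force — including those who want a job but have given up searching).
Civilian working-age population = 2,208.02 + 1,717.73 = 3,925.75 thousand.
Unemployment rate = 198.43 / 2,208.02 = 8.99%.
Labor force participation rate = 2,208.02 / 3,925.75 = 56.24%.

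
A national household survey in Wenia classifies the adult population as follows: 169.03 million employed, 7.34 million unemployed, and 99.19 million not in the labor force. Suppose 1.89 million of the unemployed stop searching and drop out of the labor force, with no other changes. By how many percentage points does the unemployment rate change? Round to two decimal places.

The unemployment rate changes by −1.04 percentage points.

Initially, labor force = 169.03 + 7.34 = 176.37 million, so u = 7.34/176.37 = 4.16%.
After the change, unemployed and labor force both fall by 1.89 → E = 169.03, U = 5.45, labor force = 174.48 million.
New unemployment rate = 5.45 / 174.48 = 3.12%.
Change = 3.12% − 4.16% = −1.04 percentage points.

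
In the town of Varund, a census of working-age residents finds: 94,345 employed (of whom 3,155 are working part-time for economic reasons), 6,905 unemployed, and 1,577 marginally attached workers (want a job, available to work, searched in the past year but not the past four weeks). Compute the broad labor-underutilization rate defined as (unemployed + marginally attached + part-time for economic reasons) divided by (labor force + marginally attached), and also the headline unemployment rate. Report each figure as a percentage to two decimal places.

Broad underutilization rate ≈ 11.32%; headline unemployment rate ≈ 6.82%.

Labor force = 94,345 + 6,905 = 101,250.
Numerator = 6,905 + 1,577 + 3,155 = 11,637.
Denominator = 101,250 + 1,577 = 102,827.
Broad rate = 11,637 / 102,827 = 11.32%.
Headline unemployment rate = 6,905 / 101,250 = 6.82%.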